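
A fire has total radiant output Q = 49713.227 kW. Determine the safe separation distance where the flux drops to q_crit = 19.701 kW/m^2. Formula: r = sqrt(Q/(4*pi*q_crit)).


4*pi*q_crit = 247.57
Q/(4*pi*q_crit) = 200.80
r = sqrt(200.80) = 14.171 m

14.171 m


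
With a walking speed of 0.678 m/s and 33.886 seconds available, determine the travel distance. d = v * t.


d = 0.678 * 33.886 = 22.975 m

22.975 m


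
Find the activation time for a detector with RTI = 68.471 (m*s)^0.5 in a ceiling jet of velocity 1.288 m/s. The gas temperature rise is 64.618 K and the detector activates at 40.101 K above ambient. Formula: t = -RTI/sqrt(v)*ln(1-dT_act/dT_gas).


dT_act/dT_gas = 0.62059
ln(1 - 0.62059) = -0.96913
t = -68.471 / sqrt(1.288) * -0.96913 = 58.469 s

58.469 s


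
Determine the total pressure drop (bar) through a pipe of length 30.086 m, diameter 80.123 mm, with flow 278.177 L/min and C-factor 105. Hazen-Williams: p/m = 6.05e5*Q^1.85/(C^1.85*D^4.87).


Q^1.85 = 33266
C^1.85 = 5485.3
D^4.87 = 1.8677e+09
p/m = 0.0019645 bar/m
p_total = 0.0019645 * 30.086 = 0.059104 bar

0.059104 bar


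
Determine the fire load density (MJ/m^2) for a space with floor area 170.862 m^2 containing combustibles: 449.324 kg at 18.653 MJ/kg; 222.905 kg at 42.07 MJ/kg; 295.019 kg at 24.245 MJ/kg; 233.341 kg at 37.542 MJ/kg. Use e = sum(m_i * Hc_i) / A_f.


Total energy = 449.324*18.653 + 222.905*42.07 + 295.019*24.245 + 233.341*37.542
= 8381.241 + 9377.613 + 7152.736 + 8760.088
= 33671.68 MJ
e = 33671.68 / 170.862 = 197.07 MJ/m^2

197.07 MJ/m^2


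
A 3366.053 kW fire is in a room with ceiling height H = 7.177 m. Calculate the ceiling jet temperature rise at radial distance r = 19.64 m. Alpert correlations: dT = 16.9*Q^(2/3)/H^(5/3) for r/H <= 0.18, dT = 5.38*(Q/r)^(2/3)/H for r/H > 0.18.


r/H = 19.64 / 7.177 = 2.7365
r/H > 0.18, so dT = 5.38*(Q/r)^(2/3)/H
Q/r = 171.39
(Q/r)^(2/3) = 30.855
dT = 5.38 * 30.855 / 7.177 = 23.129 K

23.129 K


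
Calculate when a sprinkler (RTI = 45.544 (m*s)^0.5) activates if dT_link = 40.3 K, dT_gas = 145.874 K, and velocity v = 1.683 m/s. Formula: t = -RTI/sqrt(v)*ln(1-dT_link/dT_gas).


dT_link/dT_gas = 0.27627
ln(1 - 0.27627) = -0.32333
t = -45.544 / sqrt(1.683) * -0.32333 = 11.351 s

11.351 s


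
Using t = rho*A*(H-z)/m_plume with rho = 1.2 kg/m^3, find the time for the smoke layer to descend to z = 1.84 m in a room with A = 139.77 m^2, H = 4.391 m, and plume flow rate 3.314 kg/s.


H - z = 2.551 m
t = 1.2 * 139.77 * 2.551 / 3.314 = 129.11 s

129.11 s


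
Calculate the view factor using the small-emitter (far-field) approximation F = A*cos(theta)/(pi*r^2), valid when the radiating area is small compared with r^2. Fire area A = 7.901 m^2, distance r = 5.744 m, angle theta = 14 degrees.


cos(14 deg) = 0.97030
pi*r^2 = 103.65
F = 7.901 * 0.97030 / 103.65 = 0.073962

0.073962


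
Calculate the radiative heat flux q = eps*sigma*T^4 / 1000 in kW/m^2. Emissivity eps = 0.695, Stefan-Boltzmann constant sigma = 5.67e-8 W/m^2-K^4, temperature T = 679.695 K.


T^4 = 2.1343e+11
q = 0.695 * 5.67e-8 * 2.1343e+11 / 1000 = 8.4105 kW/m^2

8.4105 kW/m^2


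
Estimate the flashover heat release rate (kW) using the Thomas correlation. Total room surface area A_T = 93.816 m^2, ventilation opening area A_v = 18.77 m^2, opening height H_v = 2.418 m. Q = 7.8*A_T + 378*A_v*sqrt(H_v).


7.8*A_T = 731.76
sqrt(H_v) = 1.5550
378*A_v*sqrt(H_v) = 11033
Q = 731.76 + 11033 = 11765 kW

11765 kW


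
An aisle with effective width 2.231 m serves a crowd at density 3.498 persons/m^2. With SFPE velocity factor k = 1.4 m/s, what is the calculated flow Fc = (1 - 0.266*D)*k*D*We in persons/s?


1 - 0.266*D = 1 - 0.266*3.498 = 0.069532
Fs = 0.069532 * 1.4 * 3.498 = 0.34051 persons/(s*m)
Fc = 0.34051 * 2.231 = 0.75968 persons/s

0.75968 persons/s


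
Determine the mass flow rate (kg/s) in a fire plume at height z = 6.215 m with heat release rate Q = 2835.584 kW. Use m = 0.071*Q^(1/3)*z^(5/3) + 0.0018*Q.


Q^(1/3) = 14.154
z^(5/3) = 21.009
First term = 0.071 * 14.154 * 21.009 = 21.113
Second term = 0.0018 * 2835.584 = 5.1041
m = 26.217 kg/s

26.217 kg/s


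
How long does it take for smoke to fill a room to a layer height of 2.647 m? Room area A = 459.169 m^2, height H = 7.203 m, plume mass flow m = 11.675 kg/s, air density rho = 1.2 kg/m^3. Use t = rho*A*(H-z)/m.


H - z = 4.556 m
t = 1.2 * 459.169 * 4.556 / 11.675 = 215.02 s

215.02 s


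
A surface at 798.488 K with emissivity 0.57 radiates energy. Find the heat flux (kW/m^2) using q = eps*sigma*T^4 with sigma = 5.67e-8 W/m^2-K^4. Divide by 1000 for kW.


T^4 = 4.0651e+11
q = 0.57 * 5.67e-8 * 4.0651e+11 / 1000 = 13.138 kW/m^2

13.138 kW/m^2


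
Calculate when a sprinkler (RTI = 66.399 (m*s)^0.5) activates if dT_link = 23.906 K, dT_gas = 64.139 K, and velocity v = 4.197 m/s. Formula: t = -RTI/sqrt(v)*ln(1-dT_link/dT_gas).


dT_link/dT_gas = 0.37272
ln(1 - 0.37272) = -0.46637
t = -66.399 / sqrt(4.197) * -0.46637 = 15.115 s

15.115 s


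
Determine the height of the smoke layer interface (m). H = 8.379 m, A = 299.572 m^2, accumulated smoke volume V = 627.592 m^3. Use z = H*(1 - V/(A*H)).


V/(A*H) = 0.25003
1 - 0.25003 = 0.74997
z = 8.379 * 0.74997 = 6.2840 m

6.2840 m


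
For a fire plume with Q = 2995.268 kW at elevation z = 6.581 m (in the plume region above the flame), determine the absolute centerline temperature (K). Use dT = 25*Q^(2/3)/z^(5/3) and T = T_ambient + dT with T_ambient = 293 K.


Q^(2/3) = 207.79
z^(5/3) = 23.111
dT = 25 * 207.79 / 23.111 = 224.77 K
T = 293 + 224.77 = 517.77 K

517.77 K


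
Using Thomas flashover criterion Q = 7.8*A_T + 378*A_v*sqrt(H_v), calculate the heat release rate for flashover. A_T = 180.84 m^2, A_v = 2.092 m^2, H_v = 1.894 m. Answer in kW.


7.8*A_T = 1410.552
sqrt(H_v) = 1.3762
378*A_v*sqrt(H_v) = 1088.3
Q = 1410.552 + 1088.3 = 2498.8 kW

2498.8 kW


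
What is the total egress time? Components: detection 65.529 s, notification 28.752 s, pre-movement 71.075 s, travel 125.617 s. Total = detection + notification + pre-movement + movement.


Total = 65.529 + 28.752 + 71.075 + 125.617 = 290.973 s

290.973 s


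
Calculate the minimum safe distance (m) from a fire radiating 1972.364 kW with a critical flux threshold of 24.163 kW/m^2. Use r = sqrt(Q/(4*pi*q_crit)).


4*pi*q_crit = 303.64
Q/(4*pi*q_crit) = 6.4957
r = sqrt(6.4957) = 2.5487 m

2.5487 m


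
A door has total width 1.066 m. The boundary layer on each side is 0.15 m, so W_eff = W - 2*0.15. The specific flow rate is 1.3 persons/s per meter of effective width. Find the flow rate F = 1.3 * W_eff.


W_eff = 1.066 - 0.30 = 0.766 m
F = 1.3 * 0.766 = 0.99580 persons/s

0.99580 persons/s


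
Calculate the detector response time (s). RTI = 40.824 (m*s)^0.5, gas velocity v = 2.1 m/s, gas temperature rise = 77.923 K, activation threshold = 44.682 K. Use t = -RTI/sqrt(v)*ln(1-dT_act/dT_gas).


dT_act/dT_gas = 0.57341
ln(1 - 0.57341) = -0.85194
t = -40.824 / sqrt(2.1) * -0.85194 = 24.000 s

24.000 s


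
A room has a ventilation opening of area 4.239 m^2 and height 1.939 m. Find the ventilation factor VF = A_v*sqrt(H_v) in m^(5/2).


sqrt(H_v) = 1.3925
VF = 4.239 * 1.3925 = 5.9027 m^(5/2)

5.9027 m^(5/2)


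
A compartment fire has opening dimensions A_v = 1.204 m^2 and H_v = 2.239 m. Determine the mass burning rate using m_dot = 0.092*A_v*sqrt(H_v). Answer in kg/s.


sqrt(H_v) = 1.4963
m_dot = 0.092 * 1.204 * 1.4963 = 0.16575 kg/s

0.16575 kg/s


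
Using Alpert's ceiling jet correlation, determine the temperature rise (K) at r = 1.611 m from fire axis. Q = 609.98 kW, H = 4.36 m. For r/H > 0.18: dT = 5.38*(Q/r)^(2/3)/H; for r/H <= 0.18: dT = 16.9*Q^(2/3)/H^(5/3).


r/H = 1.611 / 4.36 = 0.36950
r/H > 0.18, so dT = 5.38*(Q/r)^(2/3)/H
Q/r = 378.63
(Q/r)^(2/3) = 52.338
dT = 5.38 * 52.338 / 4.36 = 64.582 K

64.582 K


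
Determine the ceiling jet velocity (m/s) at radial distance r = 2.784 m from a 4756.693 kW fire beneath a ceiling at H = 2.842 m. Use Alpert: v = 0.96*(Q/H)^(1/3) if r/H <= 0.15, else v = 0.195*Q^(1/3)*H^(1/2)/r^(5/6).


r/H = 2.784 / 2.842 = 0.97959
r/H > 0.15, so v = 0.195*Q^(1/3)*H^(1/2)/r^(5/6)
Q^(1/3) = 16.818
H^(1/2) = 1.6858
r^(5/6) = 2.3472
v = 0.195 * 16.818 * 1.6858 / 2.3472 = 2.3554 m/s

2.3554 m/s


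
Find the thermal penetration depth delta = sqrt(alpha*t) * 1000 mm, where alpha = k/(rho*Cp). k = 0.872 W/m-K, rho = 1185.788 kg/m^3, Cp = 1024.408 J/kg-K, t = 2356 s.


alpha = 0.872 / (1185.788 * 1024.408) = 7.1785e-07 m^2/s
alpha * t = 0.0016913
delta = sqrt(0.0016913) * 1000 = 41.125 mm

41.125 mm


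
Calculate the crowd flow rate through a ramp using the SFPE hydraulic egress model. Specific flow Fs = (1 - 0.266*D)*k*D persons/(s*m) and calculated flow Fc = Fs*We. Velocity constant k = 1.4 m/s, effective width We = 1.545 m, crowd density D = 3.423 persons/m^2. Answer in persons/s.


1 - 0.266*D = 1 - 0.266*3.423 = 0.089482
Fs = 0.089482 * 1.4 * 3.423 = 0.42882 persons/(s*m)
Fc = 0.42882 * 1.545 = 0.66252 persons/s

0.66252 persons/s


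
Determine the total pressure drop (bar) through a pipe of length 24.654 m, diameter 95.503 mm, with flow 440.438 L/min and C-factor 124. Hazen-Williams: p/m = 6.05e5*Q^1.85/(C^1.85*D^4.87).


Q^1.85 = 77837
C^1.85 = 7461.6
D^4.87 = 4.3922e+09
p/m = 0.0014369 bar/m
p_total = 0.0014369 * 24.654 = 0.035426 bar

0.035426 bar


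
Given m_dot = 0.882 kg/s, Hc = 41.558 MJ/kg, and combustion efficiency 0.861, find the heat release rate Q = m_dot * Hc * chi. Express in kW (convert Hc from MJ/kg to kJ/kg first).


Hc = 41.558 MJ/kg = 41.558 * 1000 kJ/kg = 41558 kJ/kg
Q = 0.882 kg/s * 41558 kJ/kg * 0.861 = 31559 kW

31559 kW


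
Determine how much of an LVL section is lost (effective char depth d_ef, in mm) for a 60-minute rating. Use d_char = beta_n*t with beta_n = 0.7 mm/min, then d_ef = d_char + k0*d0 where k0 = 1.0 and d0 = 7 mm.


d_char = 0.7 * 60 = 42 mm
d_ef = 42 + 1.0*7 = 49 mm

49 mm


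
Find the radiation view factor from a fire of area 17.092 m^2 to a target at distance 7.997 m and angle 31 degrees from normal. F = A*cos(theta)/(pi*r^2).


cos(31 deg) = 0.85717
pi*r^2 = 200.91
F = 17.092 * 0.85717 / 200.91 = 0.072921

0.072921


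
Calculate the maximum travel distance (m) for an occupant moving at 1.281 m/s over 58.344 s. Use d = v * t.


d = 1.281 * 58.344 = 74.739 m

74.739 m


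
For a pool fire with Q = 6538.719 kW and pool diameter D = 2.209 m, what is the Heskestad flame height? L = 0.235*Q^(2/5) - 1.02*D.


Q^(2/5) = 33.589
0.235 * Q^(2/5) = 7.8934
1.02 * D = 2.2532
L = 5.6402 m

5.6402 m


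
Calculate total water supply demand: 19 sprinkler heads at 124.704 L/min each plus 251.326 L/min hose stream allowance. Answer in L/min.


Sprinkler demand = 19 * 124.704 = 2369.376 L/min
Total = 2369.376 + 251.326 = 2620.702 L/min

2620.702 L/min


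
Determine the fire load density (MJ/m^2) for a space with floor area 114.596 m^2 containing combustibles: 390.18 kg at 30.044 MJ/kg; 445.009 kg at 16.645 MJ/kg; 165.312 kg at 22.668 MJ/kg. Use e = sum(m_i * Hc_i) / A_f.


Total energy = 390.18*30.044 + 445.009*16.645 + 165.312*22.668
= 11722.57 + 7407.175 + 3747.292
= 22877.04 MJ
e = 22877.04 / 114.596 = 199.63 MJ/m^2

199.63 MJ/m^2


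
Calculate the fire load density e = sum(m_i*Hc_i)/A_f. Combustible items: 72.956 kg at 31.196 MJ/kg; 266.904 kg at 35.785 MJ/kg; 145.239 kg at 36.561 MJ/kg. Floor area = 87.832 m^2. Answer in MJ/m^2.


Total energy = 72.956*31.196 + 266.904*35.785 + 145.239*36.561
= 2275.935 + 9551.160 + 5310.083
= 17137.18 MJ
e = 17137.18 / 87.832 = 195.11 MJ/m^2

195.11 MJ/m^2


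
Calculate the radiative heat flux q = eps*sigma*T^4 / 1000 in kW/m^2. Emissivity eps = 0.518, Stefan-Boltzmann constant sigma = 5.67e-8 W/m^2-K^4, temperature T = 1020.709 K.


T^4 = 1.0854e+12
q = 0.518 * 5.67e-8 * 1.0854e+12 / 1000 = 31.880 kW/m^2

31.880 kW/m^2


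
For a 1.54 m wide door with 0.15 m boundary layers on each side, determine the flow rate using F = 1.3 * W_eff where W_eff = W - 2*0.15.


W_eff = 1.54 - 0.30 = 1.24 m
F = 1.3 * 1.24 = 1.612 persons/s

1.612 persons/s


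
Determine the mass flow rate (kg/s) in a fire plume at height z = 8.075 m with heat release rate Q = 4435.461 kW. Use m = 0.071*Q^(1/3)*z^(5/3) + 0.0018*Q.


Q^(1/3) = 16.430
z^(5/3) = 32.502
First term = 0.071 * 16.430 * 32.502 = 37.915
Second term = 0.0018 * 4435.461 = 7.9838
m = 45.899 kg/s

45.899 kg/s


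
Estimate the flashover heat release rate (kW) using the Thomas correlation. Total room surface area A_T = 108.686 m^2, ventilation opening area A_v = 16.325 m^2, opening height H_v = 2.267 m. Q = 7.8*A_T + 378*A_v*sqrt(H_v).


7.8*A_T = 847.75
sqrt(H_v) = 1.5057
378*A_v*sqrt(H_v) = 9291.2
Q = 847.75 + 9291.2 = 10139 kW

10139 kW


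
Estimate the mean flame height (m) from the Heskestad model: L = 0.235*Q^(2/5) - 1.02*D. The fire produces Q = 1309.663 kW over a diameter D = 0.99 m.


Q^(2/5) = 17.655
0.235 * Q^(2/5) = 4.1489
1.02 * D = 1.0098
L = 3.1391 m

3.1391 m


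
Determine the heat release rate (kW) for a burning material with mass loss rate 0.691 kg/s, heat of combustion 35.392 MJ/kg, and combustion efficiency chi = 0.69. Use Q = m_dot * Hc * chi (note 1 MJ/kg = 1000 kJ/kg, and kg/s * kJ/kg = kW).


Hc = 35.392 MJ/kg = 35.392 * 1000 kJ/kg = 35392 kJ/kg
Q = 0.691 kg/s * 35392 kJ/kg * 0.69 = 16875 kW

16875 kW


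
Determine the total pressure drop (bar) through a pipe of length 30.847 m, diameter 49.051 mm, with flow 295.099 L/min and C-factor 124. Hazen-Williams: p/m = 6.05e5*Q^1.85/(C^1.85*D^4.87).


Q^1.85 = 37106
C^1.85 = 7461.6
D^4.87 = 1.7118e+08
p/m = 0.017576 bar/m
p_total = 0.017576 * 30.847 = 0.54215 bar

0.54215 bar


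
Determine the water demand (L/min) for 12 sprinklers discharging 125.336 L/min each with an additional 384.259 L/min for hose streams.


Sprinkler demand = 12 * 125.336 = 1504.032 L/min
Total = 1504.032 + 384.259 = 1888.291 L/min

1888.291 L/min


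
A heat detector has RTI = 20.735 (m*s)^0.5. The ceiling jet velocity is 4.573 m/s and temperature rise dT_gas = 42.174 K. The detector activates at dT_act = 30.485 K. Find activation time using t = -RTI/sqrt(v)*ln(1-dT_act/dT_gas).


dT_act/dT_gas = 0.72284
ln(1 - 0.72284) = -1.2832
t = -20.735 / sqrt(4.573) * -1.2832 = 12.442 s

12.442 s


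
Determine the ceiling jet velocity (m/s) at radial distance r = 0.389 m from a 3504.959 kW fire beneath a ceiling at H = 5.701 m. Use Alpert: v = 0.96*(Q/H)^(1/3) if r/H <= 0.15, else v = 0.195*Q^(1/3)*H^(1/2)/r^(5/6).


r/H = 0.389 / 5.701 = 0.068234
r/H <= 0.15, so v = 0.96*(Q/H)^(1/3)
Q/H = 614.80
(Q/H)^(1/3) = 8.5031
v = 0.96 * 8.5031 = 8.1630 m/s

8.1630 m/s


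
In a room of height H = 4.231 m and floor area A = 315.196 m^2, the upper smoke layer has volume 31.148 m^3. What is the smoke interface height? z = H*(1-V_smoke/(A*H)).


V/(A*H) = 0.023356
1 - 0.023356 = 0.97664
z = 4.231 * 0.97664 = 4.1322 m

4.1322 m


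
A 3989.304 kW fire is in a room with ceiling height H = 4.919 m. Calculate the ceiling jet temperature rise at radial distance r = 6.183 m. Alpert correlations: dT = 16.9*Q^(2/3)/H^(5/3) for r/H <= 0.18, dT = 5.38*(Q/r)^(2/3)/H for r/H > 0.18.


r/H = 6.183 / 4.919 = 1.2570
r/H > 0.18, so dT = 5.38*(Q/r)^(2/3)/H
Q/r = 645.21
(Q/r)^(2/3) = 74.668
dT = 5.38 * 74.668 / 4.919 = 81.665 K

81.665 K


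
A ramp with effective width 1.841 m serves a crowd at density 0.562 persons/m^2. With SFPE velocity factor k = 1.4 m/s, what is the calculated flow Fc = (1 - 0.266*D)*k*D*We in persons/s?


1 - 0.266*D = 1 - 0.266*0.562 = 0.85051
Fs = 0.85051 * 1.4 * 0.562 = 0.66918 persons/(s*m)
Fc = 0.66918 * 1.841 = 1.2320 persons/s

1.2320 persons/s


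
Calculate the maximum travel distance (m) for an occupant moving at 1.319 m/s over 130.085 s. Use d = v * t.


d = 1.319 * 130.085 = 171.58 m

171.58 m


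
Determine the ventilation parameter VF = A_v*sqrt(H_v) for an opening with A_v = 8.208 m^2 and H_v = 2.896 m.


sqrt(H_v) = 1.7018
VF = 8.208 * 1.7018 = 13.968 m^(5/2)

13.968 m^(5/2)


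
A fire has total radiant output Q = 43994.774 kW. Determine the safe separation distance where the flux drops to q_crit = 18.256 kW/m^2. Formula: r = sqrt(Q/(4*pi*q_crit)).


4*pi*q_crit = 229.41
Q/(4*pi*q_crit) = 191.77
r = sqrt(191.77) = 13.848 m

13.848 m


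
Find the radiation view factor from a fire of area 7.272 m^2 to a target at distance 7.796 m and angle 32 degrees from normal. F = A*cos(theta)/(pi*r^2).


cos(32 deg) = 0.84805
pi*r^2 = 190.94
F = 7.272 * 0.84805 / 190.94 = 0.032298

0.032298


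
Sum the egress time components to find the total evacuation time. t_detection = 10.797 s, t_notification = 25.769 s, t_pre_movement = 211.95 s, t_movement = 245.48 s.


Total = 10.797 + 25.769 + 211.95 + 245.48 = 493.996 s

493.996 s


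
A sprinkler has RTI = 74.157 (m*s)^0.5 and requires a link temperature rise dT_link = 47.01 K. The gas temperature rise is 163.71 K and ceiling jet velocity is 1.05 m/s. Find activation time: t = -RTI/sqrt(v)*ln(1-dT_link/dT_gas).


dT_link/dT_gas = 0.28715
ln(1 - 0.28715) = -0.33849
t = -74.157 / sqrt(1.05) * -0.33849 = 24.496 s

24.496 s


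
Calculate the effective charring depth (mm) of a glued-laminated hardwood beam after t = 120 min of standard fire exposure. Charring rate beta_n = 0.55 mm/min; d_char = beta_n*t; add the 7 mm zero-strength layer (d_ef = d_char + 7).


d_char = 0.55 * 120 = 66 mm
d_ef = 66 + 1.0*7 = 73 mm

73 mm


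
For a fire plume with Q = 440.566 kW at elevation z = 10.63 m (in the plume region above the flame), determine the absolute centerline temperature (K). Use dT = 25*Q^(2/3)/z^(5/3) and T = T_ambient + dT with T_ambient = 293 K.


Q^(2/3) = 57.899
z^(5/3) = 51.391
dT = 25 * 57.899 / 51.391 = 28.166 K
T = 293 + 28.166 = 321.17 K

321.17 K


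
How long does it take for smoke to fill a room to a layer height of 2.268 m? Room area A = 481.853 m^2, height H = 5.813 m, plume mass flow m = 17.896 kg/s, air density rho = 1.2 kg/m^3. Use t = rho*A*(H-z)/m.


H - z = 3.545 m
t = 1.2 * 481.853 * 3.545 / 17.896 = 114.54 s

114.54 s


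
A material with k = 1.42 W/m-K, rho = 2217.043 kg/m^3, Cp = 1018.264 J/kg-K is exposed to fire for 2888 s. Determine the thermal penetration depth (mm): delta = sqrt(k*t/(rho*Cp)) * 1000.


alpha = 1.42 / (2217.043 * 1018.264) = 6.2900e-07 m^2/s
alpha * t = 0.0018166
delta = sqrt(0.0018166) * 1000 = 42.621 mm

42.621 mm


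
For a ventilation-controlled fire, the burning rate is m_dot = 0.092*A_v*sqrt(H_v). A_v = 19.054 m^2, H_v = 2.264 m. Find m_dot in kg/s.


sqrt(H_v) = 1.5047
m_dot = 0.092 * 19.054 * 1.5047 = 2.6376 kg/s

2.6376 kg/s


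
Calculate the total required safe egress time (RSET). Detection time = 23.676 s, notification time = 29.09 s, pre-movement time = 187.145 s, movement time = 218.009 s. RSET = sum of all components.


Total = 23.676 + 29.09 + 187.145 + 218.009 = 457.92 s

457.92 s


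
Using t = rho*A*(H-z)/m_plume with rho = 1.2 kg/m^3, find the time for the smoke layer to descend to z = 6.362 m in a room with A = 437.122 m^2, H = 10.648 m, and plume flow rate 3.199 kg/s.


H - z = 4.286 m
t = 1.2 * 437.122 * 4.286 / 3.199 = 702.78 s

702.78 s


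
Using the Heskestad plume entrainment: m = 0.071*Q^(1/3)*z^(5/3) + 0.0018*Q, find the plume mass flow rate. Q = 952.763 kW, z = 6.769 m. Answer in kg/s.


Q^(1/3) = 9.8400
z^(5/3) = 24.222
First term = 0.071 * 9.8400 * 24.222 = 16.922
Second term = 0.0018 * 952.763 = 1.7150
m = 18.637 kg/s

18.637 kg/s


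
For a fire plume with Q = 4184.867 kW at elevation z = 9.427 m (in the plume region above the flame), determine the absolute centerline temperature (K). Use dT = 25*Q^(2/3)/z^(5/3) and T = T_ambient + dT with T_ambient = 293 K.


Q^(2/3) = 259.69
z^(5/3) = 42.068
dT = 25 * 259.69 / 42.068 = 154.33 K
T = 293 + 154.33 = 447.33 K

447.33 K


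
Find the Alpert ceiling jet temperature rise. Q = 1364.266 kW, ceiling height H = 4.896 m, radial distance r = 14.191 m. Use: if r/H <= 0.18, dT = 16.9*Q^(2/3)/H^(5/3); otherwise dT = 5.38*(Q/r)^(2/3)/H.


r/H = 14.191 / 4.896 = 2.8985
r/H > 0.18, so dT = 5.38*(Q/r)^(2/3)/H
Q/r = 96.136
(Q/r)^(2/3) = 20.986
dT = 5.38 * 20.986 / 4.896 = 23.060 K

23.060 K


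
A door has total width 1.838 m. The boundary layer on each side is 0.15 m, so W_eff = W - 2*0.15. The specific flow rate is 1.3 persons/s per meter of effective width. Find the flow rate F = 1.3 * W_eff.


W_eff = 1.838 - 0.30 = 1.538 m
F = 1.3 * 1.538 = 1.9994 persons/s

1.9994 persons/s


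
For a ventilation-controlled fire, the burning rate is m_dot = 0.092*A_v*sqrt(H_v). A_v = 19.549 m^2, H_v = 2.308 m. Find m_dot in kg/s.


sqrt(H_v) = 1.5192
m_dot = 0.092 * 19.549 * 1.5192 = 2.7323 kg/s

2.7323 kg/s


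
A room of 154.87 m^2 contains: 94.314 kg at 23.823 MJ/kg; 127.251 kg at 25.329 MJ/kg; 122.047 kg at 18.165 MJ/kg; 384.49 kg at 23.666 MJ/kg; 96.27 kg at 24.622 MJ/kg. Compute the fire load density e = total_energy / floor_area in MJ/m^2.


Total energy = 94.314*23.823 + 127.251*25.329 + 122.047*18.165 + 384.49*23.666 + 96.27*24.622
= 2246.842 + 3223.141 + 2216.984 + 9099.340 + 2370.360
= 19156.67 MJ
e = 19156.67 / 154.87 = 123.70 MJ/m^2

123.70 MJ/m^2


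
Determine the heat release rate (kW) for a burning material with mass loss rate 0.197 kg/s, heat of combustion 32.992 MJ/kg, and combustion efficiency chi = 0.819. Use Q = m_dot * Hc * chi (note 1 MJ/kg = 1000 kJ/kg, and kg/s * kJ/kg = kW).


Hc = 32.992 MJ/kg = 32.992 * 1000 kJ/kg = 32992 kJ/kg
Q = 0.197 kg/s * 32992 kJ/kg * 0.819 = 5323.0 kW

5323.0 kW


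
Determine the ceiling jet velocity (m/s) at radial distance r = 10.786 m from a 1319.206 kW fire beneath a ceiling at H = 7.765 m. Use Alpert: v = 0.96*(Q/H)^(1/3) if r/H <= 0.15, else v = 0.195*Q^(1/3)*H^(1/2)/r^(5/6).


r/H = 10.786 / 7.765 = 1.3891
r/H > 0.15, so v = 0.195*Q^(1/3)*H^(1/2)/r^(5/6)
Q^(1/3) = 10.967
H^(1/2) = 2.7866
r^(5/6) = 7.2563
v = 0.195 * 10.967 * 2.7866 / 7.2563 = 0.82128 m/s

0.82128 m/s


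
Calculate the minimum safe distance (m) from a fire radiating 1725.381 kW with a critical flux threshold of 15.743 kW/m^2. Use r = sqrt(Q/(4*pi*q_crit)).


4*pi*q_crit = 197.83
Q/(4*pi*q_crit) = 8.7214
r = sqrt(8.7214) = 2.9532 m

2.9532 m


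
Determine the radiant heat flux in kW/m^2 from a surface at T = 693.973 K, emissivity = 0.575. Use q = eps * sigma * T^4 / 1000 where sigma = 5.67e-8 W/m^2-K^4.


T^4 = 2.3194e+11
q = 0.575 * 5.67e-8 * 2.3194e+11 / 1000 = 7.5617 kW/m^2

7.5617 kW/m^2


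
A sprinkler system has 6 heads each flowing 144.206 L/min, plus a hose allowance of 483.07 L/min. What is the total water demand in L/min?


Sprinkler demand = 6 * 144.206 = 865.236 L/min
Total = 865.236 + 483.07 = 1348.306 L/min

1348.306 L/min


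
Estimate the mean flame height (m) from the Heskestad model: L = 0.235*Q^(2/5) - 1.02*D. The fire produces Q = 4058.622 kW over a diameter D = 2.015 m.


Q^(2/5) = 27.756
0.235 * Q^(2/5) = 6.5226
1.02 * D = 2.0553
L = 4.4673 m

4.4673 m


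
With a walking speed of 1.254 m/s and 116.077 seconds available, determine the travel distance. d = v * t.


d = 1.254 * 116.077 = 145.56 m

145.56 m


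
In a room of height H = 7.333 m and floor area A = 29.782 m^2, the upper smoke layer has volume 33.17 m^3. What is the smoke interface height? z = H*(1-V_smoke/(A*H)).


V/(A*H) = 0.15188
1 - 0.15188 = 0.84812
z = 7.333 * 0.84812 = 6.2192 m

6.2192 m


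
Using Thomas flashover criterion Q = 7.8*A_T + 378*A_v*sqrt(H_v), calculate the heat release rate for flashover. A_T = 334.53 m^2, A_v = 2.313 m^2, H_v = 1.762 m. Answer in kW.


7.8*A_T = 2609.334
sqrt(H_v) = 1.3274
378*A_v*sqrt(H_v) = 1160.6
Q = 2609.334 + 1160.6 = 3769.9 kW

3769.9 kW


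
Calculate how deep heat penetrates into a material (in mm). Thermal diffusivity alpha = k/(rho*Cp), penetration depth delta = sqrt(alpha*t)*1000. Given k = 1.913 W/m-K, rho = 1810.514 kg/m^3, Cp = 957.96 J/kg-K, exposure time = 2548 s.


alpha = 1.913 / (1810.514 * 957.96) = 1.1030e-06 m^2/s
alpha * t = 0.0028104
delta = sqrt(0.0028104) * 1000 = 53.013 mm

53.013 mm


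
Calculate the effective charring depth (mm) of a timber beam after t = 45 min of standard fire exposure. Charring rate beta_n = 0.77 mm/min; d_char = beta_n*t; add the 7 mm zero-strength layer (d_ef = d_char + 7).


d_char = 0.77 * 45 = 34.65 mm
d_ef = 34.65 + 1.0*7 = 41.65 mm

41.65 mm


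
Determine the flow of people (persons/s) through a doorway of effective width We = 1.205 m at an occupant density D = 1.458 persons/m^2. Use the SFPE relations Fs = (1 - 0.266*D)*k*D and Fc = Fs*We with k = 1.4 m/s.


1 - 0.266*D = 1 - 0.266*1.458 = 0.61217
Fs = 0.61217 * 1.4 * 1.458 = 1.2496 persons/(s*m)
Fc = 1.2496 * 1.205 = 1.5057 persons/s

1.5057 persons/s


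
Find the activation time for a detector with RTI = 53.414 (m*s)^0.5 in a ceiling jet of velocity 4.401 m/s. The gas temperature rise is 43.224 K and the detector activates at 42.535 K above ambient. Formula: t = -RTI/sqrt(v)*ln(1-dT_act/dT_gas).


dT_act/dT_gas = 0.98406
ln(1 - 0.98406) = -4.1389
t = -53.414 / sqrt(4.401) * -4.1389 = 105.38 s

105.38 s


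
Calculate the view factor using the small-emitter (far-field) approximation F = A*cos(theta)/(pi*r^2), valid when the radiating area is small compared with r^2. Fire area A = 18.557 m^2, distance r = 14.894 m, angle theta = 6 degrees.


cos(6 deg) = 0.99452
pi*r^2 = 696.90
F = 18.557 * 0.99452 / 696.90 = 0.026482

0.026482


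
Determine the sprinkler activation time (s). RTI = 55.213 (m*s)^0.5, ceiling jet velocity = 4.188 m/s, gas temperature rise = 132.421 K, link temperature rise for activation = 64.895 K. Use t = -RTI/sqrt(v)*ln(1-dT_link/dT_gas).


dT_link/dT_gas = 0.49007
ln(1 - 0.49007) = -0.67347
t = -55.213 / sqrt(4.188) * -0.67347 = 18.170 s

18.170 s


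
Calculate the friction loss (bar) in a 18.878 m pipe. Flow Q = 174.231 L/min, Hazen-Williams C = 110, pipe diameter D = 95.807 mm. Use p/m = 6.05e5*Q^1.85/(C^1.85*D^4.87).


Q^1.85 = 13999
C^1.85 = 5978.3
D^4.87 = 4.4607e+09
p/m = 0.00031758 bar/m
p_total = 0.00031758 * 18.878 = 0.0059953 bar

0.0059953 bar


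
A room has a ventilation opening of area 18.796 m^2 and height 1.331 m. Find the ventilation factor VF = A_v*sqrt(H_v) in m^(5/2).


sqrt(H_v) = 1.1537
VF = 18.796 * 1.1537 = 21.685 m^(5/2)

21.685 m^(5/2)


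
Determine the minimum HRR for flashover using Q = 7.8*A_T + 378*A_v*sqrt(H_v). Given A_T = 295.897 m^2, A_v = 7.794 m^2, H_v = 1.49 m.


7.8*A_T = 2308.0
sqrt(H_v) = 1.2207
378*A_v*sqrt(H_v) = 3596.2
Q = 2308.0 + 3596.2 = 5904.2 kW

5904.2 kW


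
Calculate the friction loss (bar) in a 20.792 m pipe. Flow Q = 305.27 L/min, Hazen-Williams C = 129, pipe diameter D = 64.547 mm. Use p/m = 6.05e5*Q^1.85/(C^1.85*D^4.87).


Q^1.85 = 39506
C^1.85 = 8027.7
D^4.87 = 6.5177e+08
p/m = 0.0045681 bar/m
p_total = 0.0045681 * 20.792 = 0.094980 bar

0.094980 bar


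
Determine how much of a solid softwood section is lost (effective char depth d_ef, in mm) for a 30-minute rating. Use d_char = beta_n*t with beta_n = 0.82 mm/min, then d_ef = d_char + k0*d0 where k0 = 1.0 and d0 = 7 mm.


d_char = 0.82 * 30 = 24.6 mm
d_ef = 24.6 + 1.0*7 = 31.6 mm

31.6 mm


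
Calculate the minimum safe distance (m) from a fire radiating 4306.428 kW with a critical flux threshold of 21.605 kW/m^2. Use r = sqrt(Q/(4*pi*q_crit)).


4*pi*q_crit = 271.50
Q/(4*pi*q_crit) = 15.862
r = sqrt(15.862) = 3.9827 m

3.9827 m


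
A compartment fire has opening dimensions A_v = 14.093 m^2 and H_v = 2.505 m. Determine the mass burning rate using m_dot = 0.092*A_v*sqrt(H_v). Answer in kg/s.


sqrt(H_v) = 1.5827
m_dot = 0.092 * 14.093 * 1.5827 = 2.0521 kg/s

2.0521 kg/s


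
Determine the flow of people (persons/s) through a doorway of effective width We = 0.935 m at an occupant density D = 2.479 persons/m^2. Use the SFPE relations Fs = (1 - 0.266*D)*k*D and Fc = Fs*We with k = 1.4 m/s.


1 - 0.266*D = 1 - 0.266*2.479 = 0.34059
Fs = 0.34059 * 1.4 * 2.479 = 1.1820 persons/(s*m)
Fc = 1.1820 * 0.935 = 1.1052 persons/s

1.1052 persons/s


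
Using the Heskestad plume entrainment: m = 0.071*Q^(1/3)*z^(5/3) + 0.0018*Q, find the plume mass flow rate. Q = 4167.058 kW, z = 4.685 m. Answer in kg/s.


Q^(1/3) = 16.092
z^(5/3) = 13.117
First term = 0.071 * 16.092 * 13.117 = 14.987
Second term = 0.0018 * 4167.058 = 7.5007
m = 22.488 kg/s

22.488 kg/s


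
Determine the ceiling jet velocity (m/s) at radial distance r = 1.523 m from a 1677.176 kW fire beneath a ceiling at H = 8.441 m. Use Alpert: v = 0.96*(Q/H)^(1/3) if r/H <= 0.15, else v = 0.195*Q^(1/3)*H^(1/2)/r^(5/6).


r/H = 1.523 / 8.441 = 0.18043
r/H > 0.15, so v = 0.195*Q^(1/3)*H^(1/2)/r^(5/6)
Q^(1/3) = 11.881
H^(1/2) = 2.9053
r^(5/6) = 1.4199
v = 0.195 * 11.881 * 2.9053 / 1.4199 = 4.7407 m/s

4.7407 m/s


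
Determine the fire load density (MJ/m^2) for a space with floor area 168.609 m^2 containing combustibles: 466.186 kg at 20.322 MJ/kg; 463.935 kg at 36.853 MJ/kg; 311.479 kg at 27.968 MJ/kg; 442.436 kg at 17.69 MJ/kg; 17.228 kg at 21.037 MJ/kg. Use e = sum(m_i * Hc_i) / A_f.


Total energy = 466.186*20.322 + 463.935*36.853 + 311.479*27.968 + 442.436*17.69 + 17.228*21.037
= 9473.832 + 17097.40 + 8711.445 + 7826.693 + 362.4254
= 43471.79 MJ
e = 43471.79 / 168.609 = 257.83 MJ/m^2

257.83 MJ/m^2


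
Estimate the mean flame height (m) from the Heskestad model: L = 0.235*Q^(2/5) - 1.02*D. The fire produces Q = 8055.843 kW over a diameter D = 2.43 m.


Q^(2/5) = 36.513
0.235 * Q^(2/5) = 8.5805
1.02 * D = 2.4786
L = 6.1019 m

6.1019 m


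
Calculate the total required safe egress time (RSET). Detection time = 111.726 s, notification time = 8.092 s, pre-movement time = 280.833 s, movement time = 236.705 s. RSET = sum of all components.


Total = 111.726 + 8.092 + 280.833 + 236.705 = 637.356 s

637.356 s


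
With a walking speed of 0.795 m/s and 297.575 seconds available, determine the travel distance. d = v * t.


d = 0.795 * 297.575 = 236.57 m

236.57 m


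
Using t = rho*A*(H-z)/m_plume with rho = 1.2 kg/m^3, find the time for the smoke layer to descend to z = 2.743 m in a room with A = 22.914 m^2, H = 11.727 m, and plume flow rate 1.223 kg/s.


H - z = 8.984 m
t = 1.2 * 22.914 * 8.984 / 1.223 = 201.99 s

201.99 s


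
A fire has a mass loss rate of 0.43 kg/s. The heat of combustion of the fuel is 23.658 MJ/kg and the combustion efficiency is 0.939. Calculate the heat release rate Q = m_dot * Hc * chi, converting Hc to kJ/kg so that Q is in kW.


Hc = 23.658 MJ/kg = 23.658 * 1000 kJ/kg = 23658 kJ/kg
Q = 0.43 kg/s * 23658 kJ/kg * 0.939 = 9552.4 kW

9552.4 kW


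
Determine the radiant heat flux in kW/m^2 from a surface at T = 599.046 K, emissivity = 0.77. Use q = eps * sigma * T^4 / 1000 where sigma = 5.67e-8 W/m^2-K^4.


T^4 = 1.2878e+11
q = 0.77 * 5.67e-8 * 1.2878e+11 / 1000 = 5.6223 kW/m^2

5.6223 kW/m^2


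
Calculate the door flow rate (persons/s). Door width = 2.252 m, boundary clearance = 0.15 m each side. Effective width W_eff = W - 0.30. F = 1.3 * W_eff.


W_eff = 2.252 - 0.30 = 1.952 m
F = 1.3 * 1.952 = 2.5376 persons/s

2.5376 persons/s


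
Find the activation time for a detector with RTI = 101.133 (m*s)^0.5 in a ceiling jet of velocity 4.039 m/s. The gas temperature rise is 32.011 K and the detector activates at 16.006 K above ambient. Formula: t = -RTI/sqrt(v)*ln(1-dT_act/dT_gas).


dT_act/dT_gas = 0.50002
ln(1 - 0.50002) = -0.69318
t = -101.133 / sqrt(4.039) * -0.69318 = 34.882 s

34.882 s


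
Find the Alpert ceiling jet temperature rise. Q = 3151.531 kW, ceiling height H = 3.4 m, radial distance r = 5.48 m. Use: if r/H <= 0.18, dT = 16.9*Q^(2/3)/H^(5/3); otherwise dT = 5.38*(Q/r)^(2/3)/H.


r/H = 5.48 / 3.4 = 1.6118
r/H > 0.18, so dT = 5.38*(Q/r)^(2/3)/H
Q/r = 575.10
(Q/r)^(2/3) = 69.156
dT = 5.38 * 69.156 / 3.4 = 109.43 K

109.43 K


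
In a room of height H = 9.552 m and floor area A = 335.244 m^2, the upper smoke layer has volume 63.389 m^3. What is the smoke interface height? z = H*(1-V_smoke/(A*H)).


V/(A*H) = 0.019795
1 - 0.019795 = 0.98020
z = 9.552 * 0.98020 = 9.3629 m

9.3629 m


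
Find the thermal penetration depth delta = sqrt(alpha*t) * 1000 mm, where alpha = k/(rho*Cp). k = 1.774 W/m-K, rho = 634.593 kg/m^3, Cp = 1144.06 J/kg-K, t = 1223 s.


alpha = 1.774 / (634.593 * 1144.06) = 2.4435e-06 m^2/s
alpha * t = 0.0029884
delta = sqrt(0.0029884) * 1000 = 54.666 mm

54.666 mm


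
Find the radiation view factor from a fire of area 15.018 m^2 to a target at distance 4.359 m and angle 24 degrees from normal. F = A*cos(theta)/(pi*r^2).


cos(24 deg) = 0.91355
pi*r^2 = 59.693
F = 15.018 * 0.91355 / 59.693 = 0.22984

0.22984


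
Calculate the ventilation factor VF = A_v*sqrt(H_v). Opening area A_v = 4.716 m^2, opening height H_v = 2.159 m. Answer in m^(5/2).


sqrt(H_v) = 1.4694
VF = 4.716 * 1.4694 = 6.9295 m^(5/2)

6.9295 m^(5/2)


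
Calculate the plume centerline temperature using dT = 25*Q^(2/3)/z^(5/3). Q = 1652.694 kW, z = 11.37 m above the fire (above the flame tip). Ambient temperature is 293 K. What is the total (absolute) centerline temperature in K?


Q^(2/3) = 139.79
z^(5/3) = 57.491
dT = 25 * 139.79 / 57.491 = 60.786 K
T = 293 + 60.786 = 353.79 K

353.79 K


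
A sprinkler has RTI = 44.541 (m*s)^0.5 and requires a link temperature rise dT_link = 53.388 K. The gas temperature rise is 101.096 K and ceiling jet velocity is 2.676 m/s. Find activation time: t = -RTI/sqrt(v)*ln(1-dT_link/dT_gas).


dT_link/dT_gas = 0.52809
ln(1 - 0.52809) = -0.75097
t = -44.541 / sqrt(2.676) * -0.75097 = 20.448 s

20.448 s


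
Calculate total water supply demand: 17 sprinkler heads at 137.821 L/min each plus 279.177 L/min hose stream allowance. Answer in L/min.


Sprinkler demand = 17 * 137.821 = 2342.957 L/min
Total = 2342.957 + 279.177 = 2622.134 L/min

2622.134 L/min


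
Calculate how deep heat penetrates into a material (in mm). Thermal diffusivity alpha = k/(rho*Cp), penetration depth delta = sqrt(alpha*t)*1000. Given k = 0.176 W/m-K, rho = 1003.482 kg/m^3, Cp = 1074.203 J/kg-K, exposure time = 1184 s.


alpha = 0.176 / (1003.482 * 1074.203) = 1.6327e-07 m^2/s
alpha * t = 0.00019332
delta = sqrt(0.00019332) * 1000 = 13.904 mm

13.904 mm


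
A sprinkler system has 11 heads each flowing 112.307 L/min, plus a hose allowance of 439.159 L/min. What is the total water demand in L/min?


Sprinkler demand = 11 * 112.307 = 1235.377 L/min
Total = 1235.377 + 439.159 = 1674.536 L/min

1674.536 L/min


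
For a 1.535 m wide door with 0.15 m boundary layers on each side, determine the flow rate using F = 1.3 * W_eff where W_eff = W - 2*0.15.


W_eff = 1.535 - 0.30 = 1.235 m
F = 1.3 * 1.235 = 1.6055 persons/s

1.6055 persons/s


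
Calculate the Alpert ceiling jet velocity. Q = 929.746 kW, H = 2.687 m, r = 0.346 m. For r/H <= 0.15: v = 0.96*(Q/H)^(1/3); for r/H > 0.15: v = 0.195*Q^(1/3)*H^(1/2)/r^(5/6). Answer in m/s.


r/H = 0.346 / 2.687 = 0.12877
r/H <= 0.15, so v = 0.96*(Q/H)^(1/3)
Q/H = 346.02
(Q/H)^(1/3) = 7.0205
v = 0.96 * 7.0205 = 6.7396 m/s

6.7396 m/s


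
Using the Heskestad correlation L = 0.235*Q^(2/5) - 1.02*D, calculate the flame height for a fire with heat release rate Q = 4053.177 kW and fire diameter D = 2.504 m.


Q^(2/5) = 27.741
0.235 * Q^(2/5) = 6.5191
1.02 * D = 2.5541
L = 3.9650 m

3.9650 m


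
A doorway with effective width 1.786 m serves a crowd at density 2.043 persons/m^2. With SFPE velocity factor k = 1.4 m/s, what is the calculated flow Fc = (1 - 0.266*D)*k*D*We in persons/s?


1 - 0.266*D = 1 - 0.266*2.043 = 0.45656
Fs = 0.45656 * 1.4 * 2.043 = 1.3059 persons/(s*m)
Fc = 1.3059 * 1.786 = 2.3323 persons/s

2.3323 persons/s


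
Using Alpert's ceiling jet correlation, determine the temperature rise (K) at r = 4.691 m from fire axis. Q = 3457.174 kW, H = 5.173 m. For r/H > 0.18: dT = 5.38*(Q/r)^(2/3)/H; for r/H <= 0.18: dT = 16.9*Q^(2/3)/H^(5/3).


r/H = 4.691 / 5.173 = 0.90682
r/H > 0.18, so dT = 5.38*(Q/r)^(2/3)/H
Q/r = 736.98
(Q/r)^(2/3) = 81.590
dT = 5.38 * 81.590 / 5.173 = 84.855 K

84.855 K


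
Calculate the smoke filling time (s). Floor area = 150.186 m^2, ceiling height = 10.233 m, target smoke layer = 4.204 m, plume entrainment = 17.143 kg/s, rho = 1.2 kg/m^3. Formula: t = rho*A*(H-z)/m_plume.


H - z = 6.029 m
t = 1.2 * 150.186 * 6.029 / 17.143 = 63.382 s

63.382 s


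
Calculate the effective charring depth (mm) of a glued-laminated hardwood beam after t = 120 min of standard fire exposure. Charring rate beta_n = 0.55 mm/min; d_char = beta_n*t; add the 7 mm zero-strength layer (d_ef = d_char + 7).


d_char = 0.55 * 120 = 66 mm
d_ef = 66 + 1.0*7 = 73 mm

73 mm


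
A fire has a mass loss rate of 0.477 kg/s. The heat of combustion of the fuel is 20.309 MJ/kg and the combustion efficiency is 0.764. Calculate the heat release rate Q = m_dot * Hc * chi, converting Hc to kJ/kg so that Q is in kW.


Hc = 20.309 MJ/kg = 20.309 * 1000 kJ/kg = 20309 kJ/kg
Q = 0.477 kg/s * 20309 kJ/kg * 0.764 = 7401.2 kW

7401.2 kW


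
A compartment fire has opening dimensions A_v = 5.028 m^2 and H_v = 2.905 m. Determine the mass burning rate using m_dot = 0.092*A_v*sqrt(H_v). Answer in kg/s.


sqrt(H_v) = 1.7044
m_dot = 0.092 * 5.028 * 1.7044 = 0.78842 kg/s

0.78842 kg/s


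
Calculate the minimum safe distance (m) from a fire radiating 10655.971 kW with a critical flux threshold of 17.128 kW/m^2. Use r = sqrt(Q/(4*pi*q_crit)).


4*pi*q_crit = 215.24
Q/(4*pi*q_crit) = 49.508
r = sqrt(49.508) = 7.0362 m

7.0362 m


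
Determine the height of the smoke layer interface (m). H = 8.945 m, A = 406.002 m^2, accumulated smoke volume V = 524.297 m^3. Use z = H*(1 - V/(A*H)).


V/(A*H) = 0.14437
1 - 0.14437 = 0.85563
z = 8.945 * 0.85563 = 7.6536 m

7.6536 m


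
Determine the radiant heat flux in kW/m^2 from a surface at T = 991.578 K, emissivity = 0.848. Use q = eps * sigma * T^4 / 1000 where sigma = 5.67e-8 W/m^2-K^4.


T^4 = 9.6674e+11
q = 0.848 * 5.67e-8 * 9.6674e+11 / 1000 = 46.482 kW/m^2

46.482 kW/m^2


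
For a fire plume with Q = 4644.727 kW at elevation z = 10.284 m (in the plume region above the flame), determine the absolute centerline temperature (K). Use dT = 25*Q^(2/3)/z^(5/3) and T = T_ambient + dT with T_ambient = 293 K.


Q^(2/3) = 278.38
z^(5/3) = 48.634
dT = 25 * 278.38 / 48.634 = 143.10 K
T = 293 + 143.10 = 436.10 K

436.10 K


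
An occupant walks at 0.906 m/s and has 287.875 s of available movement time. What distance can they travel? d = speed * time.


d = 0.906 * 287.875 = 260.81 m

260.81 m


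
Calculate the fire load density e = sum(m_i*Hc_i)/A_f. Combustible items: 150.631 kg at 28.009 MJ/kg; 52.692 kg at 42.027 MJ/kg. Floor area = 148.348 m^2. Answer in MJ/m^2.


Total energy = 150.631*28.009 + 52.692*42.027
= 4219.024 + 2214.487
= 6433.510 MJ
e = 6433.510 / 148.348 = 43.368 MJ/m^2

43.368 MJ/m^2


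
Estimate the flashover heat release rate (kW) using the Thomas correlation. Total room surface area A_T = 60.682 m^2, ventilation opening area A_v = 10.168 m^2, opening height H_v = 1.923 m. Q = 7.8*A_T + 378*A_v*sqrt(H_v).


7.8*A_T = 473.32
sqrt(H_v) = 1.3867
378*A_v*sqrt(H_v) = 5329.9
Q = 473.32 + 5329.9 = 5803.2 kW

5803.2 kW


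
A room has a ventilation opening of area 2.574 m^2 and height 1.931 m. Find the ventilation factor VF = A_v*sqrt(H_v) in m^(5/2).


sqrt(H_v) = 1.3896
VF = 2.574 * 1.3896 = 3.5768 m^(5/2)

3.5768 m^(5/2)


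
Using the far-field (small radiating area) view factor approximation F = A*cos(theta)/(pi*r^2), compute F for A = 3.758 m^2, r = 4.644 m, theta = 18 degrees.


cos(18 deg) = 0.95106
pi*r^2 = 67.754
F = 3.758 * 0.95106 / 67.754 = 0.052751

0.052751


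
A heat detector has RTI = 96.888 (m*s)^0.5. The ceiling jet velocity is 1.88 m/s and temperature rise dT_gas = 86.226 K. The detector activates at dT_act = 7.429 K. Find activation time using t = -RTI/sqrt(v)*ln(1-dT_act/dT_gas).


dT_act/dT_gas = 0.086157
ln(1 - 0.086157) = -0.090097
t = -96.888 / sqrt(1.88) * -0.090097 = 6.3665 s

6.3665 s
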